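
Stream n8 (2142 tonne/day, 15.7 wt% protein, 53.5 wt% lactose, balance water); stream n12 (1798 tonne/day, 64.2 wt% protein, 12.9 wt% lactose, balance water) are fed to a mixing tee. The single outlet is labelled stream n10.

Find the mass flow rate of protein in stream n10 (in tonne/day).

1491 tonne/day

protein out = protein in = 2142×0.157 + 1798×0.642 = 1490.6 tonne/day.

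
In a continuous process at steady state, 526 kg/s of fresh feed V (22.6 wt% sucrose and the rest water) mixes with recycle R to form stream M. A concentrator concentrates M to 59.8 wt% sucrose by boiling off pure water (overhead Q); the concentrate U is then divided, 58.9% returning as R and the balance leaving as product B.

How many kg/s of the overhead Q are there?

Overall sucrose balance (none leaves overhead): sucrose in fresh feed = sucrose in product, i.e. 526×0.226 = (1−0.589)·U·0.598.
U = 118.88/(0.598×0.411) = 483.67 kg/s.
Recycle R = 0.589×483.67 = 284.88 kg/s.
Combined feed M = 526 + 284.88 = 810.88 kg/s.
Overhead Q = M − U = 810.88 − 483.67 = 327.21 kg/s.

327.2 kg/s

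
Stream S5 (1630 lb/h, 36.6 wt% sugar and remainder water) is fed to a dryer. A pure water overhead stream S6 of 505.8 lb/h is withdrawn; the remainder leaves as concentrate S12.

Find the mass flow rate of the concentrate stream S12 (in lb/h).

1124 lb/h

Concentrate = 1630 − 505.8 = 1124.2 lb/h.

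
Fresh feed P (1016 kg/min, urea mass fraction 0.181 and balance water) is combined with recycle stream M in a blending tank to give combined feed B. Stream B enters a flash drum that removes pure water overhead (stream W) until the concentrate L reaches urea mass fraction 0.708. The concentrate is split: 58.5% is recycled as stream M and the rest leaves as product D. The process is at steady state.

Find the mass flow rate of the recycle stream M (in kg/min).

Overall urea balance (none leaves overhead): urea in fresh feed = urea in product, i.e. 1016×0.181 = (1−0.585)·L·0.708.
L = 183.9/(0.708×0.415) = 625.88 kg/min.
Recycle M = 0.585×625.88 = 366.14 kg/min.

366.1 kg/min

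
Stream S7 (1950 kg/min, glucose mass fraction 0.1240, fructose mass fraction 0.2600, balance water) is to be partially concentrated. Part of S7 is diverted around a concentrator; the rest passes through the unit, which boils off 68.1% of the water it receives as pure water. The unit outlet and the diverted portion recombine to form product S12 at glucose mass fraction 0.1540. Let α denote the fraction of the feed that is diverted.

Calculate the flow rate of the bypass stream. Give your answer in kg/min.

All 1950×0.124 = 241.8 kg/min of glucose reaches S12, so S12 = 241.8/0.154 = 1570.1 kg/min and vapour = 379.87 kg/min.
The evaporator receives (1−α)·1950 of feed at 0.616 water and removes 0.681 of that water:
0.681×0.616×(1−α)×1950 = 379.87
(1−α) = 379.87/818.02 = 0.4644;  α = 0.5356.
Bypass flow = 0.5356×1950 = 1044.5 kg/min.

1044 kg/min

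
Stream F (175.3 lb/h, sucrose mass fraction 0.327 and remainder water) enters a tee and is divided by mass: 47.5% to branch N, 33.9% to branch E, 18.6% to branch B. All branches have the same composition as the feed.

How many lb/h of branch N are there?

Branch N flow = 0.475×175.3 = 83.267 lb/h.

83.27 lb/h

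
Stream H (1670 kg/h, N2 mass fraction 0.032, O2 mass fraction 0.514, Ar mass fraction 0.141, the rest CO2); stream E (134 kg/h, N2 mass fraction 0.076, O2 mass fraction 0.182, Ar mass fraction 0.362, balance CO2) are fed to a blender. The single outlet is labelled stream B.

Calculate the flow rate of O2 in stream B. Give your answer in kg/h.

882.8 kg/h

O2 out = O2 in = 1670×0.514 + 134×0.182 = 882.77 kg/h.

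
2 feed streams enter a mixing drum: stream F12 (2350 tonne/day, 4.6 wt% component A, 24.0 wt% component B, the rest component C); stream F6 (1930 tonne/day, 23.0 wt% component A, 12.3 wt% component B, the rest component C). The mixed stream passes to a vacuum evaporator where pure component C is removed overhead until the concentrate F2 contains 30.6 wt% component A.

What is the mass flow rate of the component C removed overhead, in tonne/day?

2476 tonne/day

component A entering = 2350×0.046 + 1930×0.230 = 552 tonne/day.
All component A reports to F2, so F2 = 552/0.306 = 1803.9 tonne/day.
Total feed = 4280 tonne/day; overhead = 4280 − 1803.9 = 2476.1 tonne/day.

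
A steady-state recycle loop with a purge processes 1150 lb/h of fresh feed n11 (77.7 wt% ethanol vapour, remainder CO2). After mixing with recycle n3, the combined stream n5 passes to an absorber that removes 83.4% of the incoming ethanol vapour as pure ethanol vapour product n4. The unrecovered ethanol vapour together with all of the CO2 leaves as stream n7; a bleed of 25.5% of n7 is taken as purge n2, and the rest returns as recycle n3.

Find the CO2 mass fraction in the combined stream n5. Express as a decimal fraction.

0.497

CO2 enters only via n11 and leaves only via the purge: 1150×0.223 = 0.255×(CO2 in n7), and the absorber passes all CO2, so CO2 in n5 = CO2 in n7 = 1005.7 lb/h.
ethanol vapour in n5: m_A = 1150×0.777 + (1−0.255)·(1−0.834)·m_A, so m_A = 893.55/0.8763 = 1019.7 lb/h.
n5 = 1019.7 + 1005.7 = 2025.3 lb/h.
CO2 fraction in n5 = 1005.7/2025.3 = 0.497.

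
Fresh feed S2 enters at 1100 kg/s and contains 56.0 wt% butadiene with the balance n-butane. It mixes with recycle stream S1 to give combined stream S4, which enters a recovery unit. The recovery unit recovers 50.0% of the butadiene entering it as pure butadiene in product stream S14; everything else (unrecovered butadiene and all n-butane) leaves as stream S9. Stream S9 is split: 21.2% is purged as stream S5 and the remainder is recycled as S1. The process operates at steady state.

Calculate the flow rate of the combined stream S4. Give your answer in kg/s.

3300 kg/s

n-butane enters only via S2 and leaves only via the purge: 1100×0.440 = 0.212×(n-butane in S9), and the recovery unit passes all n-butane, so n-butane in S4 = n-butane in S9 = 2283 kg/s.
butadiene in S4: m_A = 1100×0.560 + (1−0.212)·(1−0.500)·m_A, so m_A = 616/0.6060 = 1016.5 kg/s.
S4 = 1016.5 + 2283 = 3299.5 kg/s.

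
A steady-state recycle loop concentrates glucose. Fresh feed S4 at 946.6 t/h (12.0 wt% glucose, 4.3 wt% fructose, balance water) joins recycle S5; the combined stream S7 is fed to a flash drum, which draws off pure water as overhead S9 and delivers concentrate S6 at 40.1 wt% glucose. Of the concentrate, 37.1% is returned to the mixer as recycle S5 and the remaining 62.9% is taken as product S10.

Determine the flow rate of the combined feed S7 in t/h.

1114 t/h

Overall glucose balance (none leaves overhead): glucose in fresh feed = glucose in product, i.e. 946.6×0.120 = (1−0.371)·S6·0.401.
S6 = 113.59/(0.401×0.629) = 450.35 t/h.
Recycle S5 = 0.371×450.35 = 167.08 t/h.
Combined feed S7 = 946.6 + 167.08 = 1113.7 t/h.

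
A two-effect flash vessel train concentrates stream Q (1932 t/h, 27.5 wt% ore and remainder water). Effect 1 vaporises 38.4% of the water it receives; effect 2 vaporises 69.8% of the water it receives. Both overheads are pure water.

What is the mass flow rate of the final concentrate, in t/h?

water in feed = 1932×0.725 = 1400.7 t/h.
After stage 1: water left = (1−0.384)×1400.7 = 862.83; stream total = 1394.1 t/h.
After stage 2: water left = (1−0.698)×862.83 = 260.58; final concentrate = 791.88 t/h.

791.9 t/h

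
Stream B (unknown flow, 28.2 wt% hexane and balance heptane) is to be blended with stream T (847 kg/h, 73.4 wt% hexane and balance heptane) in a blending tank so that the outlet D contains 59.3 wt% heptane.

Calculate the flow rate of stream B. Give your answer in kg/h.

2216 kg/h

Let B be the unknown flow. Total out = 847 + B.
heptane balance: 225.3 + 0.718·B = 0.593·(847 + B)
(0.718 − 0.593)·B = 0.593×847 − 225.3 = 276.97
B = 276.97 / 0.125 = 2215.8 kg/h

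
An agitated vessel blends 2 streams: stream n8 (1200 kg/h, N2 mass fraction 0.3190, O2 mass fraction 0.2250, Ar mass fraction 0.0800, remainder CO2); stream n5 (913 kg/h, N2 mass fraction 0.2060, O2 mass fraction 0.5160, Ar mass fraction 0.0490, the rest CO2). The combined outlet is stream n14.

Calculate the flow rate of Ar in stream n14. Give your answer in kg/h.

140.7 kg/h

Ar out = Ar in = 1200×0.080 + 913×0.049 = 140.74 kg/h.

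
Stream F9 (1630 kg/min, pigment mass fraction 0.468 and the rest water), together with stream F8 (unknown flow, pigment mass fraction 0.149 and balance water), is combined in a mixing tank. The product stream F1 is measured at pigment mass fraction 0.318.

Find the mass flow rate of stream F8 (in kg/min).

Let F8 be the unknown flow. Total out = 1630 + F8.
pigment balance: 762.84 + 0.149·F8 = 0.318·(1630 + F8)
(0.149 − 0.318)·F8 = 0.318×1630 − 762.84 = -244.5
F8 = -244.5 / -0.169 = 1446.7 kg/min

1447 kg/min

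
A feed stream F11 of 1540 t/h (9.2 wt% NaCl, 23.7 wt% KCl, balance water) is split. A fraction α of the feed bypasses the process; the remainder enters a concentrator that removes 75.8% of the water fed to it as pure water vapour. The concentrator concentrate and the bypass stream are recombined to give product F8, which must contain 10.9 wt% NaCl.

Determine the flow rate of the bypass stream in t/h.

All 1540×0.092 = 141.68 t/h of NaCl reaches F8, so F8 = 141.68/0.109 = 1299.8 t/h and vapour = 240.18 t/h.
The evaporator receives (1−α)·1540 of feed at 0.671 water and removes 0.758 of that water:
0.758×0.671×(1−α)×1540 = 240.18
(1−α) = 240.18/783.27 = 0.3066;  α = 0.6934.
Bypass flow = 0.6934×1540 = 1067.8 t/h.

1068 t/h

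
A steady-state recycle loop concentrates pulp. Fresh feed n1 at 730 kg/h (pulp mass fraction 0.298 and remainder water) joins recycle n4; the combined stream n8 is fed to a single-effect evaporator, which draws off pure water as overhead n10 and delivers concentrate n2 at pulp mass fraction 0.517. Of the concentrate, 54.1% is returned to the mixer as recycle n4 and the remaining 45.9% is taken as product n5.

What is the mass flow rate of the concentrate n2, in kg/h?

Overall pulp balance (none leaves overhead): pulp in fresh feed = pulp in product, i.e. 730×0.298 = (1−0.541)·n2·0.517.
n2 = 217.54/(0.517×0.459) = 916.72 kg/h.

916.7 kg/h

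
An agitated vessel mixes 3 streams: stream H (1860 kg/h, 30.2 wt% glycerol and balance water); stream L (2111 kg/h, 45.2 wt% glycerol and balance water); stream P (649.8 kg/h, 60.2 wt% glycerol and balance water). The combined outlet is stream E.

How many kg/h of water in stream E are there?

2714 kg/h

water out = water in = 1860×0.698 + 2111×0.548 + 649.8×0.398 = 2713.7 kg/h.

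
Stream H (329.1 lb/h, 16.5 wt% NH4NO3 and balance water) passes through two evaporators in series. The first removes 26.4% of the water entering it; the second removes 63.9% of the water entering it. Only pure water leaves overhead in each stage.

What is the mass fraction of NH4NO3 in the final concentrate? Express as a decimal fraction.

water in feed = 329.1×0.835 = 274.8 lb/h.
After stage 1: water left = (1−0.264)×274.8 = 202.25; stream total = 256.55 lb/h.
After stage 2: water left = (1−0.639)×202.25 = 73.013; final concentrate = 127.31 lb/h.
NH4NO3 fraction = 54.302/127.31 = 0.4265.

0.4265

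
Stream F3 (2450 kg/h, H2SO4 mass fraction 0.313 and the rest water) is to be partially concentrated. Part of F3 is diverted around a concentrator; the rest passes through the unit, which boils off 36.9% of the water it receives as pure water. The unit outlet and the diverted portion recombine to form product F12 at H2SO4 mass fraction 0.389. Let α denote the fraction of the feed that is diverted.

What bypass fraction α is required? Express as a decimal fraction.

0.229

All 2450×0.313 = 766.85 kg/h of H2SO4 reaches F12, so F12 = 766.85/0.389 = 1971.3 kg/h and vapour = 478.66 kg/h.
The evaporator receives (1−α)·2450 of feed at 0.687 water and removes 0.369 of that water:
0.369×0.687×(1−α)×2450 = 478.66
(1−α) = 478.66/621.08 = 0.7707;  α = 0.2293.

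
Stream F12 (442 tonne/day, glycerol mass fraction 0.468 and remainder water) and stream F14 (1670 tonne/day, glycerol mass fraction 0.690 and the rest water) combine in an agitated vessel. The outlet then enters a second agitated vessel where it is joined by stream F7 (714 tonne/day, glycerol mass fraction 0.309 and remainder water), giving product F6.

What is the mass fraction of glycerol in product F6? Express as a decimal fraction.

Overall, product flow = 2826 tonne/day.
glycerol in = 442×0.468 + 1670×0.690 + 714×0.309 = 1579.8 tonne/day.
glycerol fraction in F6 = 0.559.

0.559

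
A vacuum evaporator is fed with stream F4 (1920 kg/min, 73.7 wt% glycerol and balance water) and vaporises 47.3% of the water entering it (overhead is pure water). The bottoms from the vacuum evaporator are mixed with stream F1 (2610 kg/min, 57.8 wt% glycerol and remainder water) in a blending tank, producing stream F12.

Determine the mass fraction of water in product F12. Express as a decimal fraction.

Vapour removed = 0.473×0.263×1920 = 238.85 kg/min; concentrate = 1681.2 kg/min.
water reaching the mixer = 266.11 (from concentrate) + 2610×0.422 = 1367.5 kg/min.
Product flow = 1681.2 + 2610 = 4291.2 kg/min; water fraction = 0.319.

0.319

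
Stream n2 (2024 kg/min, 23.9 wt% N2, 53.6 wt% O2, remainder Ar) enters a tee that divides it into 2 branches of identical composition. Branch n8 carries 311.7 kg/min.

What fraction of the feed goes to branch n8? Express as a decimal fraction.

0.154

Fraction to n8 = 311.7/2024 = 0.1540.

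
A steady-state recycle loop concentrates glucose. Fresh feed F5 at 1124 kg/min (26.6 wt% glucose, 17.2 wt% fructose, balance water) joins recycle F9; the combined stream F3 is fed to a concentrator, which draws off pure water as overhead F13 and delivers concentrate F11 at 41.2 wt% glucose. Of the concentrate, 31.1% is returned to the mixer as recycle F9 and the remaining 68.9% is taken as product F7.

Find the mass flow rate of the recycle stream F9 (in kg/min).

327.6 kg/min

Overall glucose balance (none leaves overhead): glucose in fresh feed = glucose in product, i.e. 1124×0.266 = (1−0.311)·F11·0.412.
F11 = 298.98/(0.412×0.689) = 1053.3 kg/min.
Recycle F9 = 0.311×1053.3 = 327.56 kg/min.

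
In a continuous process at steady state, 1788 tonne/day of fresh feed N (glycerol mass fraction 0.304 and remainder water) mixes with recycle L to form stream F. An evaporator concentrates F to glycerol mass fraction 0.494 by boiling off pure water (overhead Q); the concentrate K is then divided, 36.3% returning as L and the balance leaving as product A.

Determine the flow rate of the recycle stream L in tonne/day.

Overall glycerol balance (none leaves overhead): glycerol in fresh feed = glycerol in product, i.e. 1788×0.304 = (1−0.363)·K·0.494.
K = 543.55/(0.494×0.637) = 1727.3 tonne/day.
Recycle L = 0.363×1727.3 = 627.02 tonne/day.

627 tonne/day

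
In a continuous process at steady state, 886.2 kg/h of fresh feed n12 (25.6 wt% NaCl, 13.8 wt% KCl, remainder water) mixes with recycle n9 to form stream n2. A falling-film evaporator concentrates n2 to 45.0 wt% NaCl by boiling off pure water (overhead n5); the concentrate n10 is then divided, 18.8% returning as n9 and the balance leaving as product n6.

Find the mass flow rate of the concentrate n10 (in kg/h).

620.9 kg/h

Overall NaCl balance (none leaves overhead): NaCl in fresh feed = NaCl in product, i.e. 886.2×0.256 = (1−0.188)·n10·0.450.
n10 = 226.87/(0.450×0.812) = 620.87 kg/h.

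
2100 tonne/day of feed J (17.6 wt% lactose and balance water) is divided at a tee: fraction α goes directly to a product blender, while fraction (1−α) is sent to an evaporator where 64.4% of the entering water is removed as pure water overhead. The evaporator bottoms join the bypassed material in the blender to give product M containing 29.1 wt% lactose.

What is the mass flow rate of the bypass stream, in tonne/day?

536.1 tonne/day

All 2100×0.176 = 369.6 tonne/day of lactose reaches M, so M = 369.6/0.291 = 1270.1 tonne/day and vapour = 829.9 tonne/day.
The evaporator receives (1−α)·2100 of feed at 0.824 water and removes 0.644 of that water:
0.644×0.824×(1−α)×2100 = 829.9
(1−α) = 829.9/1114.4 = 0.7447;  α = 0.2553.
Bypass flow = 0.2553×2100 = 536.09 tonne/day.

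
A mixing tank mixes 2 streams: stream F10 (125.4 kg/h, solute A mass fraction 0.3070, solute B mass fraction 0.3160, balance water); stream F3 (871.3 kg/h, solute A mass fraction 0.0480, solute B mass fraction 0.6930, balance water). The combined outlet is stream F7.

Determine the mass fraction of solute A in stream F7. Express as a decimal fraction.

Total flow out = 125.4 + 871.3 = 996.7 kg/h.
solute A in = 125.4×0.307 + 871.3×0.048 = 80.32 kg/h.
solute A mass fraction in F7 = 80.32/996.7 = 0.0806.

0.0806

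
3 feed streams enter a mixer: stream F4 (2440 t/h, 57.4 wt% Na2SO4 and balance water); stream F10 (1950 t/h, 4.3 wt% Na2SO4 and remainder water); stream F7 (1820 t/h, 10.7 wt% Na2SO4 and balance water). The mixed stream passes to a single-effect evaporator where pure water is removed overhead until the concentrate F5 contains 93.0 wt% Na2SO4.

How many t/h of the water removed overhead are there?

Na2SO4 entering = 2440×0.574 + 1950×0.043 + 1820×0.107 = 1679.1 t/h.
All Na2SO4 reports to F5, so F5 = 1679.1/0.930 = 1805.5 t/h.
Total feed = 6210 t/h; overhead = 6210 − 1805.5 = 4404.5 t/h.

4404 t/h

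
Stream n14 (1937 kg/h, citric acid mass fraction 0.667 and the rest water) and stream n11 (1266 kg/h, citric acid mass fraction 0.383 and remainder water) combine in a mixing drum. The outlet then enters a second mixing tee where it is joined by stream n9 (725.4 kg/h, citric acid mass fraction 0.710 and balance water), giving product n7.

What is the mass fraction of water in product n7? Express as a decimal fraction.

Overall, product flow = 3928.4 kg/h.
water in = 1937×0.333 + 1266×0.617 + 725.4×0.290 = 1636.5 kg/h.
water fraction in n7 = 0.417.

0.417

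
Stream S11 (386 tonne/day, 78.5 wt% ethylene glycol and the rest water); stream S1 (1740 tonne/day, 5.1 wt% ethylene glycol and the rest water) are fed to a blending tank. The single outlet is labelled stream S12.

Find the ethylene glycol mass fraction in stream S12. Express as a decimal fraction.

0.184

Total flow out = 386 + 1740 = 2126 tonne/day.
ethylene glycol in = 386×0.785 + 1740×0.051 = 391.75 tonne/day.
ethylene glycol mass fraction in S12 = 391.75/2126 = 0.184.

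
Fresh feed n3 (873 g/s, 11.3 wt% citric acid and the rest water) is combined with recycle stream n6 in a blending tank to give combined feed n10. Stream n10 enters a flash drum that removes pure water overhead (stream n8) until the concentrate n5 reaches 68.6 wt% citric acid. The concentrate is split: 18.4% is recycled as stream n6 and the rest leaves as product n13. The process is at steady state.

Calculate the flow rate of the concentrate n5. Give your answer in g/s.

176.2 g/s

Overall citric acid balance (none leaves overhead): citric acid in fresh feed = citric acid in product, i.e. 873×0.113 = (1−0.184)·n5·0.686.
n5 = 98.649/(0.686×0.816) = 176.23 g/s.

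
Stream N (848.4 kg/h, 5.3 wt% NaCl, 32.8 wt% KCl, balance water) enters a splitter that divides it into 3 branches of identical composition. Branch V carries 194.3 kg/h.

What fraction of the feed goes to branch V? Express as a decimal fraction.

0.229

Fraction to V = 194.3/848.4 = 0.2290.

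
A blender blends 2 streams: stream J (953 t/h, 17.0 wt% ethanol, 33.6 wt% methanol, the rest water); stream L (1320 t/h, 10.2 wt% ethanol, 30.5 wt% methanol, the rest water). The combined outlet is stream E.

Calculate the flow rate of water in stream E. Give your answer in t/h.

water out = water in = 953×0.494 + 1320×0.593 = 1253.5 t/h.

1254 t/h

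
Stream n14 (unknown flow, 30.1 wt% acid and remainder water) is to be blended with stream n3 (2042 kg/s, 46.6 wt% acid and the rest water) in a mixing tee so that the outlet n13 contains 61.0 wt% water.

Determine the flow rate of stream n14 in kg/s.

Let n14 be the unknown flow. Total out = 2042 + n14.
water balance: 1090.4 + 0.699·n14 = 0.610·(2042 + n14)
(0.699 − 0.610)·n14 = 0.610×2042 − 1090.4 = 155.19
n14 = 155.19 / 0.089 = 1743.7 kg/s

1744 kg/s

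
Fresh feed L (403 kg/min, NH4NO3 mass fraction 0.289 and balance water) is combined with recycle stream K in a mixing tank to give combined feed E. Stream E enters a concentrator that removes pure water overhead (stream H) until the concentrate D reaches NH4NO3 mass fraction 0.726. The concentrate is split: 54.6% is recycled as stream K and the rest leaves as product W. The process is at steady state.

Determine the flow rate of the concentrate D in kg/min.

353.4 kg/min

Overall NH4NO3 balance (none leaves overhead): NH4NO3 in fresh feed = NH4NO3 in product, i.e. 403×0.289 = (1−0.546)·D·0.726.
D = 116.47/(0.726×0.454) = 353.35 kg/min.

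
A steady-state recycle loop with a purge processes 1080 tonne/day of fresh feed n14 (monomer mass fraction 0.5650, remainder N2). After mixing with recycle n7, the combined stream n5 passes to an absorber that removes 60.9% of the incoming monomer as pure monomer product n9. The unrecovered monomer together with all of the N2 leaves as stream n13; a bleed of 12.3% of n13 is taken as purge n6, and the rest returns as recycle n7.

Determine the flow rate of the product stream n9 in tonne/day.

monomer in n5: m_A = 1080×0.565 + (1−0.123)·(1−0.609)·m_A, so m_A = 610.2/0.6571 = 928.64 tonne/day.
Product n9 = 0.609×928.64 = 565.54 tonne/day.

565.5 tonne/day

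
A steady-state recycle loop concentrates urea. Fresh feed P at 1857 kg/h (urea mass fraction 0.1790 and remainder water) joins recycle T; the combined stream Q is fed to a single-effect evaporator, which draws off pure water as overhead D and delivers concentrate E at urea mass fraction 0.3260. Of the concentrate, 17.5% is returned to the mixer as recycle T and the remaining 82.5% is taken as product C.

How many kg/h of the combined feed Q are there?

Overall urea balance (none leaves overhead): urea in fresh feed = urea in product, i.e. 1857×0.179 = (1−0.175)·E·0.326.
E = 332.4/(0.326×0.825) = 1235.9 kg/h.
Recycle T = 0.175×1235.9 = 216.29 kg/h.
Combined feed Q = 1857 + 216.29 = 2073.3 kg/h.

2073 kg/h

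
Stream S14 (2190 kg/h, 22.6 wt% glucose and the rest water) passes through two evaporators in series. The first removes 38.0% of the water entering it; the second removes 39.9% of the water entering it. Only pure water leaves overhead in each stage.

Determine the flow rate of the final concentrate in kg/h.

1127 kg/h

water in feed = 2190×0.774 = 1695.1 kg/h.
After stage 1: water left = (1−0.380)×1695.1 = 1050.9; stream total = 1545.9 kg/h.
After stage 2: water left = (1−0.399)×1050.9 = 631.61; final concentrate = 1126.6 kg/h.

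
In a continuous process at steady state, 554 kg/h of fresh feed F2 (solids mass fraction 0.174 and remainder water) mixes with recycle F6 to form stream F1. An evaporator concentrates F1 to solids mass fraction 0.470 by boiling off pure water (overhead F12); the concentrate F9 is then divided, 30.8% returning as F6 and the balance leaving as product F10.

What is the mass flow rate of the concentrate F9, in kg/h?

296.4 kg/h

Overall solids balance (none leaves overhead): solids in fresh feed = solids in product, i.e. 554×0.174 = (1−0.308)·F9·0.470.
F9 = 96.396/(0.470×0.692) = 296.38 kg/h.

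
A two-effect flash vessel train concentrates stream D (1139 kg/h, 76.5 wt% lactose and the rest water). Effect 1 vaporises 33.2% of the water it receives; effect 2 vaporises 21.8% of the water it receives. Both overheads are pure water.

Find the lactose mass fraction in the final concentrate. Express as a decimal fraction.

water in feed = 1139×0.235 = 267.66 kg/h.
After stage 1: water left = (1−0.332)×267.66 = 178.8; stream total = 1050.1 kg/h.
After stage 2: water left = (1−0.218)×178.8 = 139.82; final concentrate = 1011.2 kg/h.
lactose fraction = 871.34/1011.2 = 0.862.

0.862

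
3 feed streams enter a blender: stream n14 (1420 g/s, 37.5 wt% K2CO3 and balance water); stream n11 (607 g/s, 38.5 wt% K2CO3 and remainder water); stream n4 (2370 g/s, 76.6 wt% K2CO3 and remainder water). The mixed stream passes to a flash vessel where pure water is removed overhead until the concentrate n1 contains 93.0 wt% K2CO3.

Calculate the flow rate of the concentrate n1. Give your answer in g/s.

K2CO3 entering = 1420×0.375 + 607×0.385 + 2370×0.766 = 2581.6 g/s.
All K2CO3 reports to n1, so n1 = 2581.6/0.930 = 2775.9 g/s.

2776 g/s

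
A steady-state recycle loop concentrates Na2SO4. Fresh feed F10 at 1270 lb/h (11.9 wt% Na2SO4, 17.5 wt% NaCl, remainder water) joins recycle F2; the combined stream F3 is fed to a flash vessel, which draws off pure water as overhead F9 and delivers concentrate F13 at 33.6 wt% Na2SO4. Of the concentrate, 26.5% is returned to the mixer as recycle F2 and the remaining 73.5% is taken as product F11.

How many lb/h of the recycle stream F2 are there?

162.2 lb/h

Overall Na2SO4 balance (none leaves overhead): Na2SO4 in fresh feed = Na2SO4 in product, i.e. 1270×0.119 = (1−0.265)·F13·0.336.
F13 = 151.13/(0.336×0.735) = 611.96 lb/h.
Recycle F2 = 0.265×611.96 = 162.17 lb/h.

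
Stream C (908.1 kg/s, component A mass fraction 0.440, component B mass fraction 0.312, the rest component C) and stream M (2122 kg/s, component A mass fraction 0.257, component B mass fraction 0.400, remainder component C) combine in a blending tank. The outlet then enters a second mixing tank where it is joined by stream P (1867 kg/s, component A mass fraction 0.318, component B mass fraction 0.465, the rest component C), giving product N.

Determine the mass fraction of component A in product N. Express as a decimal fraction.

Overall, product flow = 4897.1 kg/s.
component A in = 908.1×0.440 + 2122×0.257 + 1867×0.318 = 1538.6 kg/s.
component A fraction in N = 0.314.

0.314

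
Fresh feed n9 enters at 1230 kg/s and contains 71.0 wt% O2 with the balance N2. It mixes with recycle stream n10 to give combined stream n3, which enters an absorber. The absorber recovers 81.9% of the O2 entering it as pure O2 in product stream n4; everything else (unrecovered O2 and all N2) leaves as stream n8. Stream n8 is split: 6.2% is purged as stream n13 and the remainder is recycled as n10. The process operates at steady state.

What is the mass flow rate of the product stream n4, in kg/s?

861.5 kg/s

O2 in n3: m_A = 1230×0.710 + (1−0.062)·(1−0.819)·m_A, so m_A = 873.3/0.8302 = 1051.9 kg/s.
Product n4 = 0.819×1051.9 = 861.5 kg/s.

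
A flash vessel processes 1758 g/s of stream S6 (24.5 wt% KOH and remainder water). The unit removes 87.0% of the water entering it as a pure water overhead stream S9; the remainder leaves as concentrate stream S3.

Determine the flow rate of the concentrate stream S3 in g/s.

603.3 g/s

water entering = 1758×0.755 = 1327.3 g/s; overhead removed = 0.870×1327.3 = 1154.7 g/s.
Concentrate = 1758 − 1154.7 = 603.26 g/s.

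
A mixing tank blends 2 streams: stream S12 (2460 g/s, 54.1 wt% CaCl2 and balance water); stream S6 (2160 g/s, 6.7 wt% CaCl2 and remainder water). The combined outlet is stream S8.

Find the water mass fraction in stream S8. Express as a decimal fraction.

Total flow out = 2460 + 2160 = 4620 g/s.
water in = 2460×0.459 + 2160×0.933 = 3144.4 g/s.
water mass fraction in S8 = 3144.4/4620 = 0.681.

0.681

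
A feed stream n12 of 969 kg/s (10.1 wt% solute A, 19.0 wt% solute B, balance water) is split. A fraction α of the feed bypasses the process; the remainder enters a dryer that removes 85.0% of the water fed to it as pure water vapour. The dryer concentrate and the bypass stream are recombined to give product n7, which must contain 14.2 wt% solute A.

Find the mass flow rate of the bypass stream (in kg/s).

All 969×0.101 = 97.869 kg/s of solute A reaches n7, so n7 = 97.869/0.142 = 689.22 kg/s and vapour = 279.78 kg/s.
The evaporator receives (1−α)·969 of feed at 0.709 water and removes 0.850 of that water:
0.850×0.709×(1−α)×969 = 279.78
(1−α) = 279.78/583.97 = 0.4791;  α = 0.5209.
Bypass flow = 0.5209×969 = 504.75 kg/s.

504.7 kg/s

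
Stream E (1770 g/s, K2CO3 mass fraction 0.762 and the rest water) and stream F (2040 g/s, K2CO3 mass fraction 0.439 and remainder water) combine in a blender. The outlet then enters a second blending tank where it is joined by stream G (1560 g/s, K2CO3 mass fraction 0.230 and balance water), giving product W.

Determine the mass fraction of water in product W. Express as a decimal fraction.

Overall, product flow = 5370 g/s.
water in = 1770×0.238 + 2040×0.561 + 1560×0.770 = 2766.9 g/s.
water fraction in W = 0.515.

0.515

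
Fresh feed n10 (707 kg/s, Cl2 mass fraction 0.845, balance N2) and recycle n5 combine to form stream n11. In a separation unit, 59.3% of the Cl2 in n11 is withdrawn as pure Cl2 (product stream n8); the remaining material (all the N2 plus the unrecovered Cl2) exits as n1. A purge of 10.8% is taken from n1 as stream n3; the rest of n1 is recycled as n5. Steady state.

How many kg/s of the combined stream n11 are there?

N2 enters only via n10 and leaves only via the purge: 707×0.155 = 0.108×(N2 in n1), and the separation unit passes all N2, so N2 in n11 = N2 in n1 = 1014.7 kg/s.
Cl2 in n11: m_A = 707×0.845 + (1−0.108)·(1−0.593)·m_A, so m_A = 597.41/0.6370 = 937.92 kg/s.
n11 = 937.92 + 1014.7 = 1952.6 kg/s.

1953 kg/s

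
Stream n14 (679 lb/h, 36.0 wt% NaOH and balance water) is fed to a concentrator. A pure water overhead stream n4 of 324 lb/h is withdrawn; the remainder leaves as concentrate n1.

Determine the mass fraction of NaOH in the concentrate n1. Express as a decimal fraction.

0.689

NaOH is not removed: 679×0.360 = 244.44 lb/h of NaOH enters n1.
Concentrate = 679 − 324 = 355 lb/h.
Mass fraction = 244.44/355 = 0.689.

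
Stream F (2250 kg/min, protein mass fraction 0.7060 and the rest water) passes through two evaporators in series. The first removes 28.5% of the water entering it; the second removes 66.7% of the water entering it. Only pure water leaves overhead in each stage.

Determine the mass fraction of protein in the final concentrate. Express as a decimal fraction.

0.9098

water in feed = 2250×0.294 = 661.5 kg/min.
After stage 1: water left = (1−0.285)×661.5 = 472.97; stream total = 2061.5 kg/min.
After stage 2: water left = (1−0.667)×472.97 = 157.5; final concentrate = 1746 kg/min.
protein fraction = 1588.5/1746 = 0.9098.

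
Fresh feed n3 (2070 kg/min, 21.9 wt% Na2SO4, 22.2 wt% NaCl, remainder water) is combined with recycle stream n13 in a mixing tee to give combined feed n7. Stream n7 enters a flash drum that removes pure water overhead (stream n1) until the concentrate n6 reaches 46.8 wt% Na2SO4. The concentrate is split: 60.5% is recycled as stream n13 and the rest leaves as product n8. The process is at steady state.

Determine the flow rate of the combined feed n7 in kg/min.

Overall Na2SO4 balance (none leaves overhead): Na2SO4 in fresh feed = Na2SO4 in product, i.e. 2070×0.219 = (1−0.605)·n6·0.468.
n6 = 453.33/(0.468×0.395) = 2452.3 kg/min.
Recycle n13 = 0.605×2452.3 = 1483.6 kg/min.
Combined feed n7 = 2070 + 1483.6 = 3553.6 kg/min.

3554 kg/min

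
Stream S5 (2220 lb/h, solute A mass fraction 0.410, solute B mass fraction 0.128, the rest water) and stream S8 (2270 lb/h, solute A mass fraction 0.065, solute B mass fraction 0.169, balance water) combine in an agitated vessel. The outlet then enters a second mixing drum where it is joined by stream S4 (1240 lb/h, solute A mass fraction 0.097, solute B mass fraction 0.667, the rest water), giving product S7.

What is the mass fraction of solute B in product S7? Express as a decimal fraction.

Overall, product flow = 5730 lb/h.
solute B in = 2220×0.128 + 2270×0.169 + 1240×0.667 = 1494.9 lb/h.
solute B fraction in S7 = 0.261.

0.261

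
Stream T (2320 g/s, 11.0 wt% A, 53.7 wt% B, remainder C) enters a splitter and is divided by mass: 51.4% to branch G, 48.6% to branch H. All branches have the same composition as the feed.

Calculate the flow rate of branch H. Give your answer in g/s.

Branch H flow = 0.486×2320 = 1127.5 g/s.

1128 g/s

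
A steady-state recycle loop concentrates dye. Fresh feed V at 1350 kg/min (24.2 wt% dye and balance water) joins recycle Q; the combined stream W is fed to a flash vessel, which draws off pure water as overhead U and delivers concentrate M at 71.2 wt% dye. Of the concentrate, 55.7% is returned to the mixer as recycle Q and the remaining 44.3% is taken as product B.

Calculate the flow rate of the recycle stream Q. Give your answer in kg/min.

576.9 kg/min

Overall dye balance (none leaves overhead): dye in fresh feed = dye in product, i.e. 1350×0.242 = (1−0.557)·M·0.712.
M = 326.7/(0.712×0.443) = 1035.8 kg/min.
Recycle Q = 0.557×1035.8 = 576.93 kg/min.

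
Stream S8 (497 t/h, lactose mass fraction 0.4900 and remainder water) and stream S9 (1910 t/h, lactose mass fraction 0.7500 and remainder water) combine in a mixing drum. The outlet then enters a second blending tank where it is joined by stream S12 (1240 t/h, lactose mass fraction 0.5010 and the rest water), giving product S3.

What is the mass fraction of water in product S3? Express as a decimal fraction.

0.3701

Overall, product flow = 3647 t/h.
water in = 497×0.510 + 1910×0.250 + 1240×0.499 = 1349.7 t/h.
water fraction in S3 = 0.3701.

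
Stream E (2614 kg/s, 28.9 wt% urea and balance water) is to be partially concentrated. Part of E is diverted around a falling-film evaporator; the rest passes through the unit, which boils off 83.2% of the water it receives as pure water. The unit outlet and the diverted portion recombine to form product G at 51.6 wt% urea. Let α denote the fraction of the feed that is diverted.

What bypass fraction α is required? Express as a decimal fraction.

All 2614×0.289 = 755.45 kg/s of urea reaches G, so G = 755.45/0.516 = 1464 kg/s and vapour = 1150 kg/s.
The evaporator receives (1−α)·2614 of feed at 0.711 water and removes 0.832 of that water:
0.832×0.711×(1−α)×2614 = 1150
(1−α) = 1150/1546.3 = 0.7437;  α = 0.2563.

0.256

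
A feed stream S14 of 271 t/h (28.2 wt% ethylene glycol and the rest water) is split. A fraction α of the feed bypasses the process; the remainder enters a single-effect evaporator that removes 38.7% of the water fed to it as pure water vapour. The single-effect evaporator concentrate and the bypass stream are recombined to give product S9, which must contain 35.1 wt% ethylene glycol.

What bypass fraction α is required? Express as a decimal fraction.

0.293

All 271×0.282 = 76.422 t/h of ethylene glycol reaches S9, so S9 = 76.422/0.351 = 217.73 t/h and vapour = 53.274 t/h.
The evaporator receives (1−α)·271 of feed at 0.718 water and removes 0.387 of that water:
0.387×0.718×(1−α)×271 = 53.274
(1−α) = 53.274/75.302 = 0.7075;  α = 0.2925.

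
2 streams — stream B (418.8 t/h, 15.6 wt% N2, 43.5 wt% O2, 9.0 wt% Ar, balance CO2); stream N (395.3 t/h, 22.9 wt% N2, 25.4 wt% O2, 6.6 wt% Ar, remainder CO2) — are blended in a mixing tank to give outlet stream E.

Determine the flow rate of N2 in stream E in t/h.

N2 out = N2 in = 418.8×0.156 + 395.3×0.229 = 155.86 t/h.

155.9 t/h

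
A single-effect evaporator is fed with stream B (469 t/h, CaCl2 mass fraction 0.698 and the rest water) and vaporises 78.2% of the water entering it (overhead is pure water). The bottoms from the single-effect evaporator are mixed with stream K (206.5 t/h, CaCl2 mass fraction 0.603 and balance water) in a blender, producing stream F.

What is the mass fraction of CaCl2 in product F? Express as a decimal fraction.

Vapour removed = 0.782×0.302×469 = 110.76 t/h; concentrate = 358.24 t/h.
CaCl2 reaching the mixer = 327.36 (from concentrate) + 206.5×0.603 = 451.88 t/h.
Product flow = 358.24 + 206.5 = 564.74 t/h; CaCl2 fraction = 0.800.

0.800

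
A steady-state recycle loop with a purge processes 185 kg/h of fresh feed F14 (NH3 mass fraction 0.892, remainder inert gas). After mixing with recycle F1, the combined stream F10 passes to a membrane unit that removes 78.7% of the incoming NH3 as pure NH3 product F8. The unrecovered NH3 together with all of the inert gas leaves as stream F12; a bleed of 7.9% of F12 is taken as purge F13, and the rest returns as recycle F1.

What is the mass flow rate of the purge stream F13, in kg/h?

inert gas enters only via F14 and leaves only via the purge: 185×0.108 = 0.079×(inert gas in F12), and the membrane unit passes all inert gas, so inert gas in F10 = inert gas in F12 = 252.91 kg/h.
NH3 in F10: m_A = 185×0.892 + (1−0.079)·(1−0.787)·m_A, so m_A = 165.02/0.8038 = 205.29 kg/h.
F12 = (1−0.787)×205.29 + 252.91 = 296.64 kg/h.
Purge F13 = 0.079×296.64 = 23.434 kg/h.

23.43 kg/h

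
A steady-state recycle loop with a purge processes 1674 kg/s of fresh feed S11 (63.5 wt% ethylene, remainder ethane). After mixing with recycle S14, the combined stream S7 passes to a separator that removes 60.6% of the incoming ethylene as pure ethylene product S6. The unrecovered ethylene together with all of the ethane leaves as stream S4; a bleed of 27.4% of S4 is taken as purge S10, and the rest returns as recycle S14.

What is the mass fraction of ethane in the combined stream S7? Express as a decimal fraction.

0.5996

ethane enters only via S11 and leaves only via the purge: 1674×0.365 = 0.274×(ethane in S4), and the separator passes all ethane, so ethane in S7 = ethane in S4 = 2230 kg/s.
ethylene in S7: m_A = 1674×0.635 + (1−0.274)·(1−0.606)·m_A, so m_A = 1063/0.7140 = 1488.9 kg/s.
S7 = 1488.9 + 2230 = 3718.8 kg/s.
ethane fraction in S7 = 2230/3718.8 = 0.5996.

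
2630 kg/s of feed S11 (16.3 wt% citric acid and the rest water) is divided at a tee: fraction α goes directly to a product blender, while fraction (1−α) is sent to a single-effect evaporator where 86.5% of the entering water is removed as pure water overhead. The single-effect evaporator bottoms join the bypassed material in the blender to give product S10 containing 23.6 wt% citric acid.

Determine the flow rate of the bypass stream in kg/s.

All 2630×0.163 = 428.69 kg/s of citric acid reaches S10, so S10 = 428.69/0.236 = 1816.5 kg/s and vapour = 813.52 kg/s.
The evaporator receives (1−α)·2630 of feed at 0.837 water and removes 0.865 of that water:
0.865×0.837×(1−α)×2630 = 813.52
(1−α) = 813.52/1904.1 = 0.4272;  α = 0.5728.
Bypass flow = 0.5728×2630 = 1506.4 kg/s.

1506 kg/s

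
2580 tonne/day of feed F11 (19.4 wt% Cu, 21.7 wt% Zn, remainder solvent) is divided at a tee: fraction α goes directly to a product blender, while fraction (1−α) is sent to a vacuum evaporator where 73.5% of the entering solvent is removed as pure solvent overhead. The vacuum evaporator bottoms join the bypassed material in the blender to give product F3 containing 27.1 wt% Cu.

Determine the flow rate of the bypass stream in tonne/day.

886.7 tonne/day

All 2580×0.194 = 500.52 tonne/day of Cu reaches F3, so F3 = 500.52/0.271 = 1846.9 tonne/day and vapour = 733.06 tonne/day.
The evaporator receives (1−α)·2580 of feed at 0.589 solvent and removes 0.735 of that solvent:
0.735×0.589×(1−α)×2580 = 733.06
(1−α) = 733.06/1116.9 = 0.6563;  α = 0.3437.
Bypass flow = 0.3437×2580 = 886.68 tonne/day.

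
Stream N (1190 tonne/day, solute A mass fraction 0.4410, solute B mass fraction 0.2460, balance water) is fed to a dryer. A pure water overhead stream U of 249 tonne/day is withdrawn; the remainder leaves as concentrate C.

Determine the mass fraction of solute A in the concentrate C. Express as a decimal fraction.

0.5577

solute A is not removed: 1190×0.441 = 524.79 tonne/day of solute A enters C.
Concentrate = 1190 − 249 = 941 tonne/day.
Mass fraction = 524.79/941 = 0.5577.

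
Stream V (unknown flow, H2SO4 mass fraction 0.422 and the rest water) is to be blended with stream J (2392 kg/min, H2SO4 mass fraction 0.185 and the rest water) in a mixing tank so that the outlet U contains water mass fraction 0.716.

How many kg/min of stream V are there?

1716 kg/min

Let V be the unknown flow. Total out = 2392 + V.
water balance: 1949.5 + 0.578·V = 0.716·(2392 + V)
(0.578 − 0.716)·V = 0.716×2392 − 1949.5 = -236.81
V = -236.81 / -0.138 = 1716 kg/min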